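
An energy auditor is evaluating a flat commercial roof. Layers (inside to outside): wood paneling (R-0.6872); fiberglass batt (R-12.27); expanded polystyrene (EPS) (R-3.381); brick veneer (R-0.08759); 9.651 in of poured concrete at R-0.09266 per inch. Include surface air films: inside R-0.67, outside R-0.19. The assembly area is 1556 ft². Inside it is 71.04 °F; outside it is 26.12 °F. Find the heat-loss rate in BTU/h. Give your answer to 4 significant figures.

9.651 × 0.09266 = 0.89426
R_total = 0.67 + 0.6872 + 12.27 + 3.381 + 0.08759 + 0.89426 + 0.19 = 18.18 ft²·°F·h/BTU
Q = A·ΔT/R = 1556 × (71.04 − 26.12) / 18.18 = 3844.6 BTU/h

3845 BTU/h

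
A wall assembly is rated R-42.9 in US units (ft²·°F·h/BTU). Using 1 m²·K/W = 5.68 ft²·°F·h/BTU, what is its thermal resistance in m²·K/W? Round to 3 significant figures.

R_SI = 42.9/5.68 = 7.553

7.55 m²·K/W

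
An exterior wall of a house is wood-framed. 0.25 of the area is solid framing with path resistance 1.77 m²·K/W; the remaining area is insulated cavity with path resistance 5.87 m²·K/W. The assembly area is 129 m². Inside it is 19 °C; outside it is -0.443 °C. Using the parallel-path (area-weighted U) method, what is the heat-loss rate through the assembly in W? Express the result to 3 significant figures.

U_eff = 0.75/5.87 + 0.25/1.77 = 0.1278 + 0.1412 = 0.269
R_eff = 1/U_eff = 3.717 m²·K/W
Q = 129 × (19 − (-0.443)) / 3.717 = 674.7 W

675 W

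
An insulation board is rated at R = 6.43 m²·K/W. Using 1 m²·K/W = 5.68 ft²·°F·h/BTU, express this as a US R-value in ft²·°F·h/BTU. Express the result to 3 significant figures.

R_US = 6.43 × 5.68 = 36.52

36.5 ft²·°F·h/BTU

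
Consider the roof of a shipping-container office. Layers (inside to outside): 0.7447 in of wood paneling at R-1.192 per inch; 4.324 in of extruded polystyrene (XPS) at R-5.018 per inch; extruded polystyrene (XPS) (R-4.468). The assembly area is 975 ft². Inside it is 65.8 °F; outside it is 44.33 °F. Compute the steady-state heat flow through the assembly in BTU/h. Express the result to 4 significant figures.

773.8 BTU/h

0.7447 × 1.192 = 0.88768
4.324 × 5.018 = 21.698
R_total = 0.88768 + 21.698 + 4.468 = 27.054 ft²·°F·h/BTU
Q = A·ΔT/R = 975 × (65.8 − 44.33) / 27.054 = 773.77 BTU/h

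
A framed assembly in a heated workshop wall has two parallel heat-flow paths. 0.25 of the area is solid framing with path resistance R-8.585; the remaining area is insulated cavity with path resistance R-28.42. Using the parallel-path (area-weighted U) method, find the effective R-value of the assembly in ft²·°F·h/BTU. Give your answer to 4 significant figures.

U_eff = 0.75/28.42 + 0.25/8.585 = 0.02639 + 0.029121 = 0.05551
R_eff = 1/U_eff = 18.015 ft²·°F·h/BTU

18.01 ft²·°F·h/BTU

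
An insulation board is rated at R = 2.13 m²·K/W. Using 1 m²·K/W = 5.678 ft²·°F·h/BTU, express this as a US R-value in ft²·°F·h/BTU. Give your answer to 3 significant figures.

12.1 ft²·°F·h/BTU

R_US = 2.13 × 5.678 = 12.09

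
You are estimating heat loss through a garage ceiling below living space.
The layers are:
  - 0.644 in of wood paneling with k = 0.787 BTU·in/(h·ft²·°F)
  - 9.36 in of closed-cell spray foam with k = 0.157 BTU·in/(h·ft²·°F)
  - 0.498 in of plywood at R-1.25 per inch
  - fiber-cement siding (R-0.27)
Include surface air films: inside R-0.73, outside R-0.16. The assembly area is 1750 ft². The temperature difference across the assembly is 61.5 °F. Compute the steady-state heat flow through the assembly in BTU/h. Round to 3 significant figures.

0.644/0.787 = 0.8183
9.36/0.157 = 59.62
0.498 × 1.25 = 0.6225
R_total = 0.73 + 0.8183 + 59.62 + 0.6225 + 0.27 + 0.16 = 62.22 ft²·°F·h/BTU
Q = A·ΔT/R = 1750 × 61.5 / 62.22 = 1730 BTU/h

1730 BTU/h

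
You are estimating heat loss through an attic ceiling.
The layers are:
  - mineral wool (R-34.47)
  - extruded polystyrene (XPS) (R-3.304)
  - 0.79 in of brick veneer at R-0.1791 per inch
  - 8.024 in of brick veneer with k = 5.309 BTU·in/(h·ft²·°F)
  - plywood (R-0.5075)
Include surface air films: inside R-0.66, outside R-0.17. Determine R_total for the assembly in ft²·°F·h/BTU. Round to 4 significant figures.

0.79 × 0.1791 = 0.14149
8.024/5.309 = 1.5114
R_total = 0.66 + 34.47 + 3.304 + 0.14149 + 1.5114 + 0.5075 + 0.17 = 40.764 ft²·°F·h/BTU

40.76 ft²·°F·h/BTU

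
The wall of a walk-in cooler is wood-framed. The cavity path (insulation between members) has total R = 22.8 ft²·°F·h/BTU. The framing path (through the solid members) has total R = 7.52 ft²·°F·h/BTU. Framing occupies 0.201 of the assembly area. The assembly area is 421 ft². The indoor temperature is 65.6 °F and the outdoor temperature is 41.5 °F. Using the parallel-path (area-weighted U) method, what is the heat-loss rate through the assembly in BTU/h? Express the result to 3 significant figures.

627 BTU/h

U_eff = 0.799/22.8 + 0.201/7.52 = 0.03504 + 0.02673 = 0.06177
R_eff = 1/U_eff = 16.19 ft²·°F·h/BTU
Q = 421 × (65.6 − 41.5) / 16.19 = 626.8 BTU/h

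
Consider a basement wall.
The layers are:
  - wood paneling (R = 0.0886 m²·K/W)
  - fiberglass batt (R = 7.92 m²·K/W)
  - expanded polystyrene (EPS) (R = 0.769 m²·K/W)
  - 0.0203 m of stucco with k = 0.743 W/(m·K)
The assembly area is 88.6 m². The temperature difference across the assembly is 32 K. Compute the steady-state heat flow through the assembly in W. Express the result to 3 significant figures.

322 W

0.0203/0.743 = 0.02732
R_total = 0.0886 + 7.92 + 0.769 + 0.02732 = 8.805 m²·K/W
Q = A·ΔT/R = 88.6 × 32 / 8.805 = 322 W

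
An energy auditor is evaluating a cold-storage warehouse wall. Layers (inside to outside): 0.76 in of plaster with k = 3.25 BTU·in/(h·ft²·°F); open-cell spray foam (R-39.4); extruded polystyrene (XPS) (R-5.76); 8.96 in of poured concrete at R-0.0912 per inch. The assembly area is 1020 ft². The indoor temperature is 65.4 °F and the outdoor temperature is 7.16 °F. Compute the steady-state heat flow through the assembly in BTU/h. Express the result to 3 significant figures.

0.76/3.25 = 0.2338
8.96 × 0.0912 = 0.8172
R_total = 0.2338 + 39.4 + 5.76 + 0.8172 = 46.21 ft²·°F·h/BTU
Q = A·ΔT/R = 1020 × (65.4 − 7.16) / 46.21 = 1286 BTU/h

1290 BTU/h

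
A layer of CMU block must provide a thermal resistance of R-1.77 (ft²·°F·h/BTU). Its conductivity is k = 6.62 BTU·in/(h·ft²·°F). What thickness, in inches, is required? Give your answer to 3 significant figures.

11.7 in

L = R × k = 1.77 × 6.62 = 11.72 in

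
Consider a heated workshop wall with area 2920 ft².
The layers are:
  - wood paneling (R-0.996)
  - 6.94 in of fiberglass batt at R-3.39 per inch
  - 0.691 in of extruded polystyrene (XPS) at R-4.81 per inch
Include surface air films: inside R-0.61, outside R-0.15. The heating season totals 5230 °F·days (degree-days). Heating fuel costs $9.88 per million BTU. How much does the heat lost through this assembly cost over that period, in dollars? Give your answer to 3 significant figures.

127 dollars

6.94 × 3.39 = 23.53
0.691 × 4.81 = 3.324
R_total = 0.61 + 0.996 + 23.53 + 3.324 + 0.15 = 28.61 ft²·°F·h/BTU
E = A × HDD × 24 / R = 2920 × 5230 × 24 / 28.61 = 12810000 BTU
Cost = 12810000/10⁶ × 9.88 = $126.6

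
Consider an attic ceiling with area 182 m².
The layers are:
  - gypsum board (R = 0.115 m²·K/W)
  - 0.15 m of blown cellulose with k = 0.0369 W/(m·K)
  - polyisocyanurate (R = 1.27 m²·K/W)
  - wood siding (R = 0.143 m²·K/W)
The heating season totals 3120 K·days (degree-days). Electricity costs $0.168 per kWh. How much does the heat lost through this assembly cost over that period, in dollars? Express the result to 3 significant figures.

409 dollars

0.15/0.0369 = 4.065
R_total = 0.115 + 4.065 + 1.27 + 0.143 = 5.593 m²·K/W
E = A × HDD × 24 / R / 1000 = 182 × 3120 × 24 / 5.593 / 1000 = 2437 kWh
Cost = 2437 × 0.168 = $409.4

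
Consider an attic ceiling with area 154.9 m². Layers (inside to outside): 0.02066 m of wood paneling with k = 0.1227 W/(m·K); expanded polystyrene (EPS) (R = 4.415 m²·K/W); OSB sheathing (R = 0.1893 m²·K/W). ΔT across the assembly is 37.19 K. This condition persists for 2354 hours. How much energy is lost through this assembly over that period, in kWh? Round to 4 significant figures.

0.02066/0.1227 = 0.16838
R_total = 0.16838 + 4.415 + 0.1893 = 4.7727 m²·K/W
Q = 154.9 × 37.19 / 4.7727 = 1207 W
E = 1207 W × 2354 h / 1000 = 2841.3 kWh

2841 kWh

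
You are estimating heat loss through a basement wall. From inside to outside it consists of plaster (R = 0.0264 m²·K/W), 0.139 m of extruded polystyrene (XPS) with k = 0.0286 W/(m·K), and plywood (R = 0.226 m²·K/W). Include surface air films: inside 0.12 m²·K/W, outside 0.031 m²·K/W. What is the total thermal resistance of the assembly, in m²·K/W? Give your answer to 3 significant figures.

0.139/0.0286 = 4.86
R_total = 0.12 + 0.0264 + 4.86 + 0.226 + 0.031 = 5.264 m²·K/W

5.26 m²·K/W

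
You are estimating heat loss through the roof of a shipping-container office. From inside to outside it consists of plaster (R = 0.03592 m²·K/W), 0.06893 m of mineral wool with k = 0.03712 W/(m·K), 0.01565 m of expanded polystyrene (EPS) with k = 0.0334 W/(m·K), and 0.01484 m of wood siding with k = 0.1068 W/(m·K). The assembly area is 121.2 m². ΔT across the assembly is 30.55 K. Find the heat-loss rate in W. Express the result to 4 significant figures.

0.06893/0.03712 = 1.857
0.01565/0.0334 = 0.46856
0.01484/0.1068 = 0.13895
R_total = 0.03592 + 1.857 + 0.46856 + 0.13895 = 2.5004 m²·K/W
Q = A·ΔT/R = 121.2 × 30.55 / 2.5004 = 1480.8 W

1481 W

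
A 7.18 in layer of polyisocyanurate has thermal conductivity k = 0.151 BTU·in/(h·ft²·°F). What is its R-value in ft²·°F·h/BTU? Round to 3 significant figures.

47.5 ft²·°F·h/BTU

R = L/k = 7.18/0.151 = 47.55 ft²·°F·h/BTU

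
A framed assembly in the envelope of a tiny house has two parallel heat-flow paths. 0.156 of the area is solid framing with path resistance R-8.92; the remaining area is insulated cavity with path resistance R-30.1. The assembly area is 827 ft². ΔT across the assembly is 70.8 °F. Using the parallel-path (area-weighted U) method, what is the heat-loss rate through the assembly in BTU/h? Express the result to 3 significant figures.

2670 BTU/h

U_eff = 0.844/30.1 + 0.156/8.92 = 0.02804 + 0.01749 = 0.04553
R_eff = 1/U_eff = 21.96 ft²·°F·h/BTU
Q = 827 × 70.8 / 21.96 = 2666 BTU/h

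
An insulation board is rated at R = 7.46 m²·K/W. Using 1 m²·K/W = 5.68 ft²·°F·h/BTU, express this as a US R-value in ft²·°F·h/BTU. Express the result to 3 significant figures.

R_US = 7.46 × 5.68 = 42.37

42.4 ft²·°F·h/BTU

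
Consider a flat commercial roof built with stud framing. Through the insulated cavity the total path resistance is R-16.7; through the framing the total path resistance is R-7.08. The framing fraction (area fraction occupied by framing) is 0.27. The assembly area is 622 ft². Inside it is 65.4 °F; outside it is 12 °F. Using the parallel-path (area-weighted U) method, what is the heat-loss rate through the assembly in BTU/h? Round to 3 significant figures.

2720 BTU/h

U_eff = 0.73/16.7 + 0.27/7.08 = 0.04371 + 0.03814 = 0.08185
R_eff = 1/U_eff = 12.22 ft²·°F·h/BTU
Q = 622 × (65.4 − 12) / 12.22 = 2719 BTU/h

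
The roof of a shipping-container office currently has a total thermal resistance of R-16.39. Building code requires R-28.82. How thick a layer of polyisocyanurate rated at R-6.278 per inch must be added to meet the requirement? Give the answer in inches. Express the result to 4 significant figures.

ΔR = 28.82 − 16.39 = 12.43 ft²·°F·h/BTU
L = ΔR / (R/in) = 12.43/6.278 = 1.9799 in

1.980 in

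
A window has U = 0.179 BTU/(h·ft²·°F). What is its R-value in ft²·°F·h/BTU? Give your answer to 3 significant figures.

5.59 ft²·°F·h/BTU

R = 1/U = 1/0.179 = 5.587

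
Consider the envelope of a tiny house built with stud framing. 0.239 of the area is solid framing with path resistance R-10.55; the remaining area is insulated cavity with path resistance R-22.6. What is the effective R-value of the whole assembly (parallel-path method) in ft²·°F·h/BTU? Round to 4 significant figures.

U_eff = 0.761/22.6 + 0.239/10.55 = 0.033673 + 0.022654 = 0.056327
R_eff = 1/U_eff = 17.754 ft²·°F·h/BTU

17.75 ft²·°F·h/BTU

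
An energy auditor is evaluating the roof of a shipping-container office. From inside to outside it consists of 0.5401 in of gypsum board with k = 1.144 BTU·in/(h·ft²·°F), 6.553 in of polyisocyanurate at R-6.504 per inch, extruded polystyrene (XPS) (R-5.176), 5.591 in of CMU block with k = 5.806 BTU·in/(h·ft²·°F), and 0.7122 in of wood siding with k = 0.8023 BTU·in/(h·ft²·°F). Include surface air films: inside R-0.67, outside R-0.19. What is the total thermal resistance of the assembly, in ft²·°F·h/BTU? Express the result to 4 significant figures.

50.98 ft²·°F·h/BTU

0.5401/1.144 = 0.47212
6.553 × 6.504 = 42.621
5.591/5.806 = 0.96297
0.7122/0.8023 = 0.8877
R_total = 0.67 + 0.47212 + 42.621 + 5.176 + 0.96297 + 0.8877 + 0.19 = 50.979 ft²·°F·h/BTU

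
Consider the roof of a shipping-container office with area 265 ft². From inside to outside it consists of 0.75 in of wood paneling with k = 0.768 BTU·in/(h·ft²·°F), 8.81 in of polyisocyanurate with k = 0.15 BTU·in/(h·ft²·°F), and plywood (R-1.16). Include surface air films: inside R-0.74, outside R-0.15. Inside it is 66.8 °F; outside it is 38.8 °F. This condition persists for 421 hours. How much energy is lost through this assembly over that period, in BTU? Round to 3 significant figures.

0.75/0.768 = 0.9766
8.81/0.15 = 58.73
R_total = 0.74 + 0.9766 + 58.73 + 1.16 + 0.15 = 61.76 ft²·°F·h/BTU
Q = 265 × (66.8 − 38.8) / 61.76 = 120.1 BTU/h
E = 120.1 × 421 = 50580 BTU

50600 BTU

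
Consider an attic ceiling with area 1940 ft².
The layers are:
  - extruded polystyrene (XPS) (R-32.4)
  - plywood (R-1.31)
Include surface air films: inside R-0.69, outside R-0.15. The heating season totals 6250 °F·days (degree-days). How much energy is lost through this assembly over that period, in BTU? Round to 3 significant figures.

R_total = 0.69 + 32.4 + 1.31 + 0.15 = 34.55 ft²·°F·h/BTU
E = A × HDD × 24 / R = 1940 × 6250 × 24 / 34.55 = 8423000 BTU

8420000 BTU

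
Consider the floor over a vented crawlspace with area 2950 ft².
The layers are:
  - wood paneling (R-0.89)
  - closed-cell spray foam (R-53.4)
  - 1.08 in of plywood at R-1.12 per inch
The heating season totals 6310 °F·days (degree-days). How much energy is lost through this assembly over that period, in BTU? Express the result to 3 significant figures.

1.08 × 1.12 = 1.21
R_total = 0.89 + 53.4 + 1.21 = 55.5 ft²·°F·h/BTU
E = A × HDD × 24 / R = 2950 × 6310 × 24 / 55.5 = 8050000 BTU

8050000 BTU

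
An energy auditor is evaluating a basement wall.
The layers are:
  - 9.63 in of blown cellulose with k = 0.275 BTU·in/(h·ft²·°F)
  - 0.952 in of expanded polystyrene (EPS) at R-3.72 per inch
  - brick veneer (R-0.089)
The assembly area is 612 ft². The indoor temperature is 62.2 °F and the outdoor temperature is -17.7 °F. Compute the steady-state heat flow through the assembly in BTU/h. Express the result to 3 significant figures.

1270 BTU/h

9.63/0.275 = 35.02
0.952 × 3.72 = 3.541
R_total = 35.02 + 3.541 + 0.089 = 38.65 ft²·°F·h/BTU
Q = A·ΔT/R = 612 × (62.2 − (-17.7)) / 38.65 = 1265 BTU/h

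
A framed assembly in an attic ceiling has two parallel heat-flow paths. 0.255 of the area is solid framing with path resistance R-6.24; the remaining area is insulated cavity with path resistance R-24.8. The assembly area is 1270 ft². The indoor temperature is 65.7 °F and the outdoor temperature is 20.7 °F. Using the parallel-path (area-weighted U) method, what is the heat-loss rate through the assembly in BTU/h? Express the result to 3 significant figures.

U_eff = 0.745/24.8 + 0.255/6.24 = 0.03004 + 0.04087 = 0.07091
R_eff = 1/U_eff = 14.1 ft²·°F·h/BTU
Q = 1270 × (65.7 − 20.7) / 14.1 = 4052 BTU/h

4050 BTU/h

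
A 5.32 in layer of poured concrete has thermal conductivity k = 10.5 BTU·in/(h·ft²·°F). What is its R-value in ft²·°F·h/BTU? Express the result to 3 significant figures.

0.507 ft²·°F·h/BTU

R = L/k = 5.32/10.5 = 0.5067 ft²·°F·h/BTU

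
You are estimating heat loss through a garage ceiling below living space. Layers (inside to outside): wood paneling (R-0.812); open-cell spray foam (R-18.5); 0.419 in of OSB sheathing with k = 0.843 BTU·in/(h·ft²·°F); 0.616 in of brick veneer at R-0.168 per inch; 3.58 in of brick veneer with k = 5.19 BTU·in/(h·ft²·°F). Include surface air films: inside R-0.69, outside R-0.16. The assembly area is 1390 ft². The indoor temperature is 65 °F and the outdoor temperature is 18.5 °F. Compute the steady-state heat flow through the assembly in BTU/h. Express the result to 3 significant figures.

3010 BTU/h

0.419/0.843 = 0.497
0.616 × 0.168 = 0.1035
3.58/5.19 = 0.6898
R_total = 0.69 + 0.812 + 18.5 + 0.497 + 0.1035 + 0.6898 + 0.16 = 21.45 ft²·°F·h/BTU
Q = A·ΔT/R = 1390 × (65 − 18.5) / 21.45 = 3013 BTU/h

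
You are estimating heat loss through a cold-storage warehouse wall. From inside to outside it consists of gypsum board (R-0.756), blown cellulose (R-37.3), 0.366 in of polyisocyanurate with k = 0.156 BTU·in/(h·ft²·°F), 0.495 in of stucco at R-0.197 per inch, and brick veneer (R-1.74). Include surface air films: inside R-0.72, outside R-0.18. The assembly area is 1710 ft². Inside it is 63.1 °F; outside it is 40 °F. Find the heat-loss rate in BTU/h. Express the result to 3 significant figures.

916 BTU/h

0.366/0.156 = 2.346
0.495 × 0.197 = 0.09752
R_total = 0.72 + 0.756 + 37.3 + 2.346 + 0.09752 + 1.74 + 0.18 = 43.14 ft²·°F·h/BTU
Q = A·ΔT/R = 1710 × (63.1 − 40) / 43.14 = 915.7 BTU/h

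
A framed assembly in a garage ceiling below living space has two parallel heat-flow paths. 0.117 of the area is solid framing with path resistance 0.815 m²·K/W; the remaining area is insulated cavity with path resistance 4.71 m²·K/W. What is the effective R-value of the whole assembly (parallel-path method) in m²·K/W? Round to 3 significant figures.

U_eff = 0.883/4.71 + 0.117/0.815 = 0.1875 + 0.1436 = 0.331
R_eff = 1/U_eff = 3.021 m²·K/W

3.02 m²·K/W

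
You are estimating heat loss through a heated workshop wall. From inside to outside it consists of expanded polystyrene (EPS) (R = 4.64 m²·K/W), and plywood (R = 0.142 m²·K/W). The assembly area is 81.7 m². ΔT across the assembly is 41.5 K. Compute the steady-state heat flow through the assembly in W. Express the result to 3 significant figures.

R_total = 4.64 + 0.142 = 4.782 m²·K/W
Q = A·ΔT/R = 81.7 × 41.5 / 4.782 = 709 W

709 W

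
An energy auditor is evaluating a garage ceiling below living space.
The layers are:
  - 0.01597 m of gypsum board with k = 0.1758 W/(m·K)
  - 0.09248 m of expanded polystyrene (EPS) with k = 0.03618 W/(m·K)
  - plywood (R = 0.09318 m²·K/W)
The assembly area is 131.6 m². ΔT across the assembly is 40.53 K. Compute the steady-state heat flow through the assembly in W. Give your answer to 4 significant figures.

0.01597/0.1758 = 0.090842
0.09248/0.03618 = 2.5561
R_total = 0.090842 + 2.5561 + 0.09318 = 2.7401 m²·K/W
Q = A·ΔT/R = 131.6 × 40.53 / 2.7401 = 1946.5 W

1947 W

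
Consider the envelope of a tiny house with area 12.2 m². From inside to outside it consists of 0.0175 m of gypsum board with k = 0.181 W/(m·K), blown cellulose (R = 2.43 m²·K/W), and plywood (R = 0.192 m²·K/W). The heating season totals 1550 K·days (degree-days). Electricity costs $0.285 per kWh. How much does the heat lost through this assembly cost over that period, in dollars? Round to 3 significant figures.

0.0175/0.181 = 0.09669
R_total = 0.09669 + 2.43 + 0.192 = 2.719 m²·K/W
E = A × HDD × 24 / R / 1000 = 12.2 × 1550 × 24 / 2.719 / 1000 = 166.9 kWh
Cost = 166.9 × 0.285 = $47.58

47.6 dollars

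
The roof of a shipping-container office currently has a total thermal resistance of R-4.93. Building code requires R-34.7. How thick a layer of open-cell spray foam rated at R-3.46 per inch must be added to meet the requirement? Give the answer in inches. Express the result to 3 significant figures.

8.60 in

ΔR = 34.7 − 4.93 = 29.77 ft²·°F·h/BTU
L = ΔR / (R/in) = 29.77/3.46 = 8.604 in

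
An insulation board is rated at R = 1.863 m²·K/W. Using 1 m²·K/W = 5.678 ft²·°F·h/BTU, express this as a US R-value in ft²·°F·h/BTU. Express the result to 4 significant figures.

10.58 ft²·°F·h/BTU

R_US = 1.863 × 5.678 = 10.578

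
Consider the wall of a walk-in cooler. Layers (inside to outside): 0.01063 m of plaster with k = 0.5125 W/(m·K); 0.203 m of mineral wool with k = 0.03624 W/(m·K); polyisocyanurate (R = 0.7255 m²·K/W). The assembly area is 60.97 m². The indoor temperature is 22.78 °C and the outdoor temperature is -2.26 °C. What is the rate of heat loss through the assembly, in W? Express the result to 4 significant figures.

0.01063/0.5125 = 0.020741
0.203/0.03624 = 5.6015
R_total = 0.020741 + 5.6015 + 0.7255 = 6.3478 m²·K/W
Q = A·ΔT/R = 60.97 × (22.78 − (-2.26)) / 6.3478 = 240.51 W

240.5 W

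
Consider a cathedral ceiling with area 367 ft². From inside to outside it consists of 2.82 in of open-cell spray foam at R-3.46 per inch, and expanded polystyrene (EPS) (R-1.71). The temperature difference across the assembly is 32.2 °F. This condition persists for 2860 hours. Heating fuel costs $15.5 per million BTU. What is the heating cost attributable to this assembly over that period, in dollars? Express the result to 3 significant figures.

45.7 dollars

2.82 × 3.46 = 9.757
R_total = 9.757 + 1.71 = 11.47 ft²·°F·h/BTU
Q = 367 × 32.2 / 11.47 = 1031 BTU/h
E = 1031 × 2860 = 2947000 BTU
Cost = 2947000/10⁶ × 15.5 = $45.68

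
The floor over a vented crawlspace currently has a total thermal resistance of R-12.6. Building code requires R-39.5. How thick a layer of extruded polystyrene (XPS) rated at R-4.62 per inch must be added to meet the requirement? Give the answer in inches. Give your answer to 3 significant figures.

5.82 in

ΔR = 39.5 − 12.6 = 26.9 ft²·°F·h/BTU
L = ΔR / (R/in) = 26.9/4.62 = 5.823 in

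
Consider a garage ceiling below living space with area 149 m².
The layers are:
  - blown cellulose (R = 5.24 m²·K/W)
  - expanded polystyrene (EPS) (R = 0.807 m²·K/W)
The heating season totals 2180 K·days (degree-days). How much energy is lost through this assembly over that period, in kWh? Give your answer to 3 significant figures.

1290 kWh

R_total = 5.24 + 0.807 = 6.047 m²·K/W
E = A × HDD × 24 / R / 1000 = 149 × 2180 × 24 / 6.047 / 1000 = 1289 kWh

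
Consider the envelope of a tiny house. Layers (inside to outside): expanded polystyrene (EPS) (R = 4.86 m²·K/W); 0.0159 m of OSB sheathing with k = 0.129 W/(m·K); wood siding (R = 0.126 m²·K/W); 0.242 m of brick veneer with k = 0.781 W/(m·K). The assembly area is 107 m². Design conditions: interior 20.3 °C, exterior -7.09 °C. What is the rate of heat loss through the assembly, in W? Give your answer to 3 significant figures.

0.0159/0.129 = 0.1233
0.242/0.781 = 0.3099
R_total = 4.86 + 0.1233 + 0.126 + 0.3099 = 5.419 m²·K/W
Q = A·ΔT/R = 107 × (20.3 − (-7.09)) / 5.419 = 540.8 W

541 W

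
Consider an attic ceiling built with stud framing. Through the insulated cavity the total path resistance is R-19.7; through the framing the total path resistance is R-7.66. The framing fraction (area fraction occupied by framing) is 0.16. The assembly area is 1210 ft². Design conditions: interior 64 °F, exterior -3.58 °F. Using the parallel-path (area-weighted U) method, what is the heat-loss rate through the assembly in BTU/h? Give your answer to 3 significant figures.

U_eff = 0.84/19.7 + 0.16/7.66 = 0.04264 + 0.02089 = 0.06353
R_eff = 1/U_eff = 15.74 ft²·°F·h/BTU
Q = 1210 × (64 − (-3.58)) / 15.74 = 5195 BTU/h

5190 BTU/h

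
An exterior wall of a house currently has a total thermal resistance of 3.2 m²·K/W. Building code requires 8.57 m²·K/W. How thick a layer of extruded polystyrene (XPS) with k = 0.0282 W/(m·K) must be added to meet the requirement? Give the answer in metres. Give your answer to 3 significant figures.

ΔR = 8.57 − 3.2 = 5.37 m²·K/W
L = ΔR × k = 5.37 × 0.0282 = 0.1514 m

0.151 m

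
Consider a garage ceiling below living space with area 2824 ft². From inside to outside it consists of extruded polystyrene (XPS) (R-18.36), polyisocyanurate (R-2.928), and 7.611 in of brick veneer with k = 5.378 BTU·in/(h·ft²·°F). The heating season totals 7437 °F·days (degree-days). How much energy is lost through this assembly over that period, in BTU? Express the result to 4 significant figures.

7.611/5.378 = 1.4152
R_total = 18.36 + 2.928 + 1.4152 = 22.703 ft²·°F·h/BTU
E = A × HDD × 24 / R = 2824 × 7437 × 24 / 22.703 = 22202000 BTU

22200000 BTU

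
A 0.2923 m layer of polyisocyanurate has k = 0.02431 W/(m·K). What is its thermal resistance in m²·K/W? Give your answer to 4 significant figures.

R = L/k = 0.2923/0.02431 = 12.024 m²·K/W

12.02 m²·K/W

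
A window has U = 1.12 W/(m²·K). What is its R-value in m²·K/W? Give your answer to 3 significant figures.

R = 1/U = 1/1.12 = 0.8929

0.893 m²·K/W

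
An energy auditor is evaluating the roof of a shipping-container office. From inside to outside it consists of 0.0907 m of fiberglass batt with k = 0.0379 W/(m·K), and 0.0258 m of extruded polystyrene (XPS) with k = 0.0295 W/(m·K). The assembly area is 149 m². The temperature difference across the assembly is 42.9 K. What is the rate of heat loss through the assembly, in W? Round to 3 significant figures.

1960 W

0.0907/0.0379 = 2.393
0.0258/0.0295 = 0.8746
R_total = 2.393 + 0.8746 = 3.268 m²·K/W
Q = A·ΔT/R = 149 × 42.9 / 3.268 = 1956 W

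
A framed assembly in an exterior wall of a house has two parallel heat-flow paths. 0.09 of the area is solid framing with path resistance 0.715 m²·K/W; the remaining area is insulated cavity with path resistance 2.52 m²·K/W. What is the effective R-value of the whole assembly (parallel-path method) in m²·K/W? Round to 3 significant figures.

2.05 m²·K/W

U_eff = 0.91/2.52 + 0.09/0.715 = 0.3611 + 0.1259 = 0.487
R_eff = 1/U_eff = 2.053 m²·K/W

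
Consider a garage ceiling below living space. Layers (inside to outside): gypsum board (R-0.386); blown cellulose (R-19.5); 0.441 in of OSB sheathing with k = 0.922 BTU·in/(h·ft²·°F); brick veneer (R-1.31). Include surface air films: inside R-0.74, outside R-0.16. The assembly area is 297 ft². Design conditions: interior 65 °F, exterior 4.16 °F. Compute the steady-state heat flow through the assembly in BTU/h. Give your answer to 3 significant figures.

800 BTU/h

0.441/0.922 = 0.4783
R_total = 0.74 + 0.386 + 19.5 + 0.4783 + 1.31 + 0.16 = 22.57 ft²·°F·h/BTU
Q = A·ΔT/R = 297 × (65 − 4.16) / 22.57 = 800.4 BTU/h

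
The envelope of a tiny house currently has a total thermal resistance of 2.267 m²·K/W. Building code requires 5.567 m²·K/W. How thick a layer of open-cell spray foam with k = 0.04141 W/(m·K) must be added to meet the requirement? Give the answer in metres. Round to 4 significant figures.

0.1367 m

ΔR = 5.567 − 2.267 = 3.3 m²·K/W
L = ΔR × k = 3.3 × 0.04141 = 0.13665 m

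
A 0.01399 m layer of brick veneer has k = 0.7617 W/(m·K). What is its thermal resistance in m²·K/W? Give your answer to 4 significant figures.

0.01837 m²·K/W

R = L/k = 0.01399/0.7617 = 0.018367 m²·K/W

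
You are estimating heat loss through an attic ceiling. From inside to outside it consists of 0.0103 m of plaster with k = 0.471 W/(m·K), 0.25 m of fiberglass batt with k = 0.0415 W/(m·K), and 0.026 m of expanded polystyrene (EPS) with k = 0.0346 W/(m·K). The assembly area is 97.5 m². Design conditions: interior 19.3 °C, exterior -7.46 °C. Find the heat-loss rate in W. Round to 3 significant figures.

0.0103/0.471 = 0.02187
0.25/0.0415 = 6.024
0.026/0.0346 = 0.7514
R_total = 0.02187 + 6.024 + 0.7514 = 6.797 m²·K/W
Q = A·ΔT/R = 97.5 × (19.3 − (-7.46)) / 6.797 = 383.8 W

384 W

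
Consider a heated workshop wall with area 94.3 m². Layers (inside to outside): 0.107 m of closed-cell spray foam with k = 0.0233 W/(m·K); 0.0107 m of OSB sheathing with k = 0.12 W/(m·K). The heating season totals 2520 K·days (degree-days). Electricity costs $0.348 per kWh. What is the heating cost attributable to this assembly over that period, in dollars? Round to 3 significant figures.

424 dollars

0.107/0.0233 = 4.592
0.0107/0.12 = 0.08917
R_total = 4.592 + 0.08917 = 4.681 m²·K/W
E = A × HDD × 24 / R / 1000 = 94.3 × 2520 × 24 / 4.681 / 1000 = 1218 kWh
Cost = 1218 × 0.348 = $424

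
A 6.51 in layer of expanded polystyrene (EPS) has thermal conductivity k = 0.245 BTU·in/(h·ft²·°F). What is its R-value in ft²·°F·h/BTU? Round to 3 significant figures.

26.6 ft²·°F·h/BTU

R = L/k = 6.51/0.245 = 26.57 ft²·°F·h/BTU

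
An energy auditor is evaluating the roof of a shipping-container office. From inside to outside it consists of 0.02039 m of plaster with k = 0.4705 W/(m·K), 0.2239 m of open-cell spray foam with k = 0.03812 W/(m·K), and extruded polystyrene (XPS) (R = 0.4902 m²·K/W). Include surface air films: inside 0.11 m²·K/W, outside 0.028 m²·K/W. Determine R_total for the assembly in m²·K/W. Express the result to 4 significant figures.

6.545 m²·K/W

0.02039/0.4705 = 0.043337
0.2239/0.03812 = 5.8736
R_total = 0.11 + 0.043337 + 5.8736 + 0.4902 + 0.028 = 6.5451 m²·K/W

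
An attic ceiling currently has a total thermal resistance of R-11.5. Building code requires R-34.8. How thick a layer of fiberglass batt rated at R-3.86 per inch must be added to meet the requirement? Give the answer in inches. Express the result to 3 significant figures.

ΔR = 34.8 − 11.5 = 23.3 ft²·°F·h/BTU
L = ΔR / (R/in) = 23.3/3.86 = 6.036 in

6.04 in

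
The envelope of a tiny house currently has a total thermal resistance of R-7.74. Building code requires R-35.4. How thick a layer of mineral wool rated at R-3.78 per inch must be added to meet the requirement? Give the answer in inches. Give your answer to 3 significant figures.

ΔR = 35.4 − 7.74 = 27.66 ft²·°F·h/BTU
L = ΔR / (R/in) = 27.66/3.78 = 7.317 in

7.32 in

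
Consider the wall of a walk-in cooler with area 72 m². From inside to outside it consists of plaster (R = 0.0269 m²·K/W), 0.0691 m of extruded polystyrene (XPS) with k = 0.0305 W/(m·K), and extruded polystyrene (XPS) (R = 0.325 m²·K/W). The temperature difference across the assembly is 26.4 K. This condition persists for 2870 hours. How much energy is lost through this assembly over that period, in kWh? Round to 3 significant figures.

2080 kWh

0.0691/0.0305 = 2.266
R_total = 0.0269 + 2.266 + 0.325 = 2.617 m²·K/W
Q = 72 × 26.4 / 2.617 = 726.2 W
E = 726.2 W × 2870 h / 1000 = 2084 kWh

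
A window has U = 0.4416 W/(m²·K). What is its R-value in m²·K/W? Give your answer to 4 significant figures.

R = 1/U = 1/0.4416 = 2.2645

2.264 m²·K/W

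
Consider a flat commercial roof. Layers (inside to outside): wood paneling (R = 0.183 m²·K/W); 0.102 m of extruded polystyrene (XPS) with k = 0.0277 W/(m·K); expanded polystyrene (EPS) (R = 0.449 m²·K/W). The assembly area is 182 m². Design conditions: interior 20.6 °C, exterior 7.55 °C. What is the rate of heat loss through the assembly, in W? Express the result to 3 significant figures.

0.102/0.0277 = 3.682
R_total = 0.183 + 3.682 + 0.449 = 4.314 m²·K/W
Q = A·ΔT/R = 182 × (20.6 − 7.55) / 4.314 = 550.5 W

551 W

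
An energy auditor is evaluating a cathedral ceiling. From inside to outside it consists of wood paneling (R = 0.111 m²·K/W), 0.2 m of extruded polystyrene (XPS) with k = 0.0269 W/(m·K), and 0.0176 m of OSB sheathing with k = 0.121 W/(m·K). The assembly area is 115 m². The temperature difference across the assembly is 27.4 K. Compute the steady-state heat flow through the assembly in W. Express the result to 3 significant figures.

410 W

0.2/0.0269 = 7.435
0.0176/0.121 = 0.1455
R_total = 0.111 + 7.435 + 0.1455 = 7.691 m²·K/W
Q = A·ΔT/R = 115 × 27.4 / 7.691 = 409.7 W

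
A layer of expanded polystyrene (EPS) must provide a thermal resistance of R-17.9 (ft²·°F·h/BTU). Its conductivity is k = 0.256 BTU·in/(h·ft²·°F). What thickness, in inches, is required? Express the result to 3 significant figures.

4.58 in

L = R × k = 17.9 × 0.256 = 4.582 in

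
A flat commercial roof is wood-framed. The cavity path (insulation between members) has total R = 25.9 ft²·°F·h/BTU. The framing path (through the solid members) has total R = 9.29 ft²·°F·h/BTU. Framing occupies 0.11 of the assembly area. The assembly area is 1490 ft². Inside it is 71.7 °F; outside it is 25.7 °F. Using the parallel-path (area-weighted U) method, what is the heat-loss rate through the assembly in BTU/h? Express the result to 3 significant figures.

3170 BTU/h

U_eff = 0.89/25.9 + 0.11/9.29 = 0.03436 + 0.01184 = 0.0462
R_eff = 1/U_eff = 21.64 ft²·°F·h/BTU
Q = 1490 × (71.7 − 25.7) / 21.64 = 3167 BTU/h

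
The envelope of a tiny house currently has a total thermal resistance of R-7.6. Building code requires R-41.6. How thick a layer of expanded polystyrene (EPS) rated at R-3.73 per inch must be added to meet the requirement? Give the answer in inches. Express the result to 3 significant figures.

ΔR = 41.6 − 7.6 = 34 ft²·°F·h/BTU
L = ΔR / (R/in) = 34/3.73 = 9.115 in

9.12 in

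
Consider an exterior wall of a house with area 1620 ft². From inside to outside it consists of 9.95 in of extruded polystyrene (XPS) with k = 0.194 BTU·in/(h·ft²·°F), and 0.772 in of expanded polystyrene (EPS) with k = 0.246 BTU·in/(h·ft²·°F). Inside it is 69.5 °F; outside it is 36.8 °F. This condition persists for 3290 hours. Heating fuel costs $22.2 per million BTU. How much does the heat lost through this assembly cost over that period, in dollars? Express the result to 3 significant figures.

9.95/0.194 = 51.29
0.772/0.246 = 3.138
R_total = 51.29 + 3.138 = 54.43 ft²·°F·h/BTU
Q = 1620 × (69.5 − 36.8) / 54.43 = 973.3 BTU/h
E = 973.3 × 3290 = 3202000 BTU
Cost = 3202000/10⁶ × 22.2 = $71.09

71.1 dollars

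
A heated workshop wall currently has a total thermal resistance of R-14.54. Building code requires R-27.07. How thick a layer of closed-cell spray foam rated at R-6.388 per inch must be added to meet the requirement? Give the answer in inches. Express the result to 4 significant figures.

ΔR = 27.07 − 14.54 = 12.53 ft²·°F·h/BTU
L = ΔR / (R/in) = 12.53/6.388 = 1.9615 in

1.961 in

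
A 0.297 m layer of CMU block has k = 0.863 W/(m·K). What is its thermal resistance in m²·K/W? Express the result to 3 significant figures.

0.344 m²·K/W

R = L/k = 0.297/0.863 = 0.3441 m²·K/W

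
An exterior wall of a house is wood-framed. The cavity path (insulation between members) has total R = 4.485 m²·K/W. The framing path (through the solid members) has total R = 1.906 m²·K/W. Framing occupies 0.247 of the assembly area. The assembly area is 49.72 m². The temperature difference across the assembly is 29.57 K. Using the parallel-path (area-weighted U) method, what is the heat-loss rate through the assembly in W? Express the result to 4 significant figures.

U_eff = 0.753/4.485 + 0.247/1.906 = 0.16789 + 0.12959 = 0.29748
R_eff = 1/U_eff = 3.3615 m²·K/W
Q = 49.72 × 29.57 / 3.3615 = 437.37 W

437.4 W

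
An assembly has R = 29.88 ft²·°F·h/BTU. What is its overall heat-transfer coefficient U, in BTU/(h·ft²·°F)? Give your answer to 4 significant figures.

0.03347 BTU/(h·ft²·°F)

U = 1/R = 1/29.88 = 0.033467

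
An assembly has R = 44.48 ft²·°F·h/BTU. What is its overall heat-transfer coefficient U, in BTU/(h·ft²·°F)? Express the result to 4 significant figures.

U = 1/R = 1/44.48 = 0.022482

0.02248 BTU/(h·ft²·°F)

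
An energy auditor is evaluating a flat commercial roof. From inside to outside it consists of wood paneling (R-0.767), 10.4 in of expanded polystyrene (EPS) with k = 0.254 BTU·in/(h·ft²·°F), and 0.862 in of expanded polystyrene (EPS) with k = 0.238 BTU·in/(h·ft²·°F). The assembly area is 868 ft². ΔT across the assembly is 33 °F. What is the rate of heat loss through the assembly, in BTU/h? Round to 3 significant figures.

632 BTU/h

10.4/0.254 = 40.94
0.862/0.238 = 3.622
R_total = 0.767 + 40.94 + 3.622 = 45.33 ft²·°F·h/BTU
Q = A·ΔT/R = 868 × 33 / 45.33 = 631.8 BTU/h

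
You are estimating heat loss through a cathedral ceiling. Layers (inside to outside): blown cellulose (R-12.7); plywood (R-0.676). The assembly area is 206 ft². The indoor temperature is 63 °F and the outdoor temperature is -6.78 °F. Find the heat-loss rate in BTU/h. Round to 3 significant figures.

1070 BTU/h

R_total = 12.7 + 0.676 = 13.38 ft²·°F·h/BTU
Q = A·ΔT/R = 206 × (63 − (-6.78)) / 13.38 = 1075 BTU/h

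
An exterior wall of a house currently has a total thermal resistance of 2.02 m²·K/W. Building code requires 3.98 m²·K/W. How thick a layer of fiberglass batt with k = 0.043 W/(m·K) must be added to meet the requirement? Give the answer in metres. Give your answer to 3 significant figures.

0.0843 m

ΔR = 3.98 − 2.02 = 1.96 m²·K/W
L = ΔR × k = 1.96 × 0.043 = 0.08428 m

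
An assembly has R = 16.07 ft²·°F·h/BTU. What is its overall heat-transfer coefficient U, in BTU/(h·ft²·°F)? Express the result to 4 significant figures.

0.06223 BTU/(h·ft²·°F)

U = 1/R = 1/16.07 = 0.062228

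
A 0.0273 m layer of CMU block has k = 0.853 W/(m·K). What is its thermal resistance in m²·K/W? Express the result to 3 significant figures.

0.0320 m²·K/W

R = L/k = 0.0273/0.853 = 0.032 m²·K/W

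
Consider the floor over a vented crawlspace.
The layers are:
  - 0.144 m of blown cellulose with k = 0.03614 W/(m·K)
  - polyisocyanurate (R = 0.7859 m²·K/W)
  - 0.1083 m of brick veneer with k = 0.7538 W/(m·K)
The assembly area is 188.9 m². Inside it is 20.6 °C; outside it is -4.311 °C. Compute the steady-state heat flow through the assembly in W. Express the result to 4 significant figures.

957.6 W

0.144/0.03614 = 3.9845
0.1083/0.7538 = 0.14367
R_total = 3.9845 + 0.7859 + 0.14367 = 4.9141 m²·K/W
Q = A·ΔT/R = 188.9 × (20.6 − (-4.311)) / 4.9141 = 957.59 W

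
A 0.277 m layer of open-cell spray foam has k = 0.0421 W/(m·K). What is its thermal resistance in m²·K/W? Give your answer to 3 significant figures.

R = L/k = 0.277/0.0421 = 6.58 m²·K/W

6.58 m²·K/W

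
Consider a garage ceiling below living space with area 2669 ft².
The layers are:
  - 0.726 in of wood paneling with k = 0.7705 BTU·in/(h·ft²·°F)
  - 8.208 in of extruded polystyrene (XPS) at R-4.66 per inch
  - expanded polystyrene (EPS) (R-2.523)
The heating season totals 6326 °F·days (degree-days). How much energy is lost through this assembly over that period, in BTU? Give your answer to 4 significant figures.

0.726/0.7705 = 0.94225
8.208 × 4.66 = 38.249
R_total = 0.94225 + 38.249 + 2.523 = 41.715 ft²·°F·h/BTU
E = A × HDD × 24 / R = 2669 × 6326 × 24 / 41.715 = 9714100 BTU

9714000 BTU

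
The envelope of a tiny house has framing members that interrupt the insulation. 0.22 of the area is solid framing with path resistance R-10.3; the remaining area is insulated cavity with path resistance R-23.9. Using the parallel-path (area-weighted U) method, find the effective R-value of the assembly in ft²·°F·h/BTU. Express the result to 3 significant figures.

U_eff = 0.78/23.9 + 0.22/10.3 = 0.03264 + 0.02136 = 0.054
R_eff = 1/U_eff = 18.52 ft²·°F·h/BTU

18.5 ft²·°F·h/BTU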